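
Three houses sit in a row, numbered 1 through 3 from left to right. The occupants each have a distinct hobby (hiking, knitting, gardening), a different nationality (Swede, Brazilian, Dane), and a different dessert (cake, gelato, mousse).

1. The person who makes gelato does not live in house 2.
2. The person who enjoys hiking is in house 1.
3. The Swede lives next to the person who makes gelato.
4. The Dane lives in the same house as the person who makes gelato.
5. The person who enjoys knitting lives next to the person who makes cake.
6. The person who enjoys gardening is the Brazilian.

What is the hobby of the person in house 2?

knitting

From clue 2, the person who enjoys hiking must be in house 1.
By clue 3, the Swede is in house 2.
Clue 6 places the person who enjoys gardening in house 3.
The Brazilian is in house 3 (clue 6).
That leaves knitting as the hobby for house 2.
House 1 nationality: only Dane fits.
Clue 4 places the person who makes gelato in house 1.
That leaves mousse as the dessert for house 2.
So house 3 gets cake for dessert.
So: house 1 = hiking/Dane/gelato, house 2 = knitting/Swede/mousse, house 3 = gardening/Brazilian/cake.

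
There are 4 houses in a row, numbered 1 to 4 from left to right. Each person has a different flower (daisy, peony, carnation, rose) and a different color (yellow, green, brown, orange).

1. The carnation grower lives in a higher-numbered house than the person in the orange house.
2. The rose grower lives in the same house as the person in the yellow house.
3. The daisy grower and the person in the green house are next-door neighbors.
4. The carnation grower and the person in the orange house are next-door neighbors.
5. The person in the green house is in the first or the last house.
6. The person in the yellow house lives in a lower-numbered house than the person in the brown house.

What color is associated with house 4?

The daisy grower is narrowed to house 2 or 3; consider each.
Placing it in house 2 leads to a contradiction, so it's in house 3.
From clue 3, the person in the green house must be in house 4.
The carnation grower is narrowed to house 2 or 4; consider each.
Placing it in house 2 leads to a contradiction, so it's in house 4.
From clue 4, the person in the orange house must be in house 3.
House 1's color must be yellow (nothing else left).
That leaves brown as the color for house 2.
From clue 2, the rose grower must be in house 1.
So house 2 gets peony for flower.
So: house 1 = rose/yellow, house 2 = peony/brown, house 3 = daisy/orange, house 4 = carnation/green.

green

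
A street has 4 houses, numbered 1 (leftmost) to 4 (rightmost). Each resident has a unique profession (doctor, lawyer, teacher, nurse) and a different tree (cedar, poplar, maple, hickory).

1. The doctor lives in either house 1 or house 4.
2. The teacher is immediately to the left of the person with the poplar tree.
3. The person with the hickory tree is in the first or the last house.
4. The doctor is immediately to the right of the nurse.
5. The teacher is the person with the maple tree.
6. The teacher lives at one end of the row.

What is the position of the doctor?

Clue 4: the doctor is in house 4.
Clue 4 places the nurse in house 3.
Clue 6 places the teacher in house 1.
House 2 profession: only lawyer fits.
By clue 2, the person with the poplar tree is in house 2.
Clue 5: the person with the maple tree is in house 1.
House 3's tree must be cedar (nothing else left).
House 4's tree must be hickory (nothing else left).
So: house 1 = teacher/maple, house 2 = lawyer/poplar, house 3 = nurse/cedar, house 4 = doctor/hickory.

4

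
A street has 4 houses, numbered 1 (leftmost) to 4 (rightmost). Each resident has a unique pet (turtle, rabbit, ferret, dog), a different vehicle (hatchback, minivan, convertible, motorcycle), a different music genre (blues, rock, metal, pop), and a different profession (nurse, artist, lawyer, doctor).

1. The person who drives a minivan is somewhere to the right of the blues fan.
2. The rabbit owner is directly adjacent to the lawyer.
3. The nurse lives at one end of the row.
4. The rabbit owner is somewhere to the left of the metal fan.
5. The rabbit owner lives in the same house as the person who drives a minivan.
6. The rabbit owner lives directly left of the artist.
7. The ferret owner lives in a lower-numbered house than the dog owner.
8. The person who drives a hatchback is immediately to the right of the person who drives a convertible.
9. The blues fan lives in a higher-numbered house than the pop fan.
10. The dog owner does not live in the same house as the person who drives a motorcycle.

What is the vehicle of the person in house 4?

The person who drives a minivan is in house 3 (clue 1).
From clue 1, the blues fan must be in house 2.
From clue 5, the rabbit owner must be in house 3.
The artist is in house 4 (clue 6).
From clue 9, the pop fan must be in house 1.
Clue 2: the lawyer is in house 2.
The metal fan is in house 4 (clue 4).
The person who drives a hatchback is in house 2 (clue 8).
The person who drives a convertible is in house 1 (clue 8).
House 4's vehicle must be motorcycle (nothing else left).
That leaves rock as the music genre for house 3.
So house 1 gets nurse for profession.
House 3 profession: only doctor fits.
Clue 10 places the dog owner in house 2.
The only pet still possible for house 4 is turtle.
The only pet still possible for house 1 is ferret.
So: house 1 = ferret/convertible/pop/nurse, house 2 = dog/hatchback/blues/lawyer, house 3 = rabbit/minivan/rock/doctor, house 4 = turtle/motorcycle/metal/artist.

motorcycle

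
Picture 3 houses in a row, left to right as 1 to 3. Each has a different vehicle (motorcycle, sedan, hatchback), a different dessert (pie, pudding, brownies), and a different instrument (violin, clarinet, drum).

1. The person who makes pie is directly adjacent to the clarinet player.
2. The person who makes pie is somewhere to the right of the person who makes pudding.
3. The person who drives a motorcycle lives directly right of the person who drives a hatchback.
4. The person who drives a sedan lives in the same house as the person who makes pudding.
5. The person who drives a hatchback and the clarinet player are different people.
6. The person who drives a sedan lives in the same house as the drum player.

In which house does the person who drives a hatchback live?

2

House 3's vehicle must be motorcycle (nothing else left).
Clue 3 places the person who drives a hatchback in house 2.
The only vehicle still possible for house 1 is sedan.
Clue 1: the person who makes pie is in house 2.
Clue 2: the person who makes pudding is in house 1.
Clue 6: the drum player is in house 1.
House 3's dessert must be brownies (nothing else left).
That leaves violin as the instrument for house 2.
That leaves clarinet as the instrument for house 3.
So: house 1 = sedan/pudding/drum, house 2 = hatchback/pie/violin, house 3 = motorcycle/brownies/clarinet.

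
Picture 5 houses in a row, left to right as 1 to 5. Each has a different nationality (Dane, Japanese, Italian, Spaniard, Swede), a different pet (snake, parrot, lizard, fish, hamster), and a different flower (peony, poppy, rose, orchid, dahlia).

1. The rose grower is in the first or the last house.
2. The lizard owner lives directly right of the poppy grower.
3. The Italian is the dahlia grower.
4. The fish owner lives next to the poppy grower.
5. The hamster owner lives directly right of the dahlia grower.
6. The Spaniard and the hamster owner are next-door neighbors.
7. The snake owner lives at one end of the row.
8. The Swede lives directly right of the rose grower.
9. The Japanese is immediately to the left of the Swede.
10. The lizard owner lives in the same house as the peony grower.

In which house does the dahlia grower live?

From clue 8, the Swede must be in house 2.
By clue 8, the rose grower is in house 1.
By clue 9, the Japanese is in house 1.
The Italian is narrowed to house 3 or 4; consider each.
Placing it in house 4 leads to a contradiction, so it's in house 3.
The dahlia grower is in house 3 (clue 3).
By clue 5, the hamster owner is in house 4.
House 4's nationality must be Dane (nothing else left).
House 5 nationality: only Spaniard fits.
Clue 10: the lizard owner is in house 5.
From clue 10, the peony grower must be in house 5.
The only pet still possible for house 2 is parrot.
So house 3 gets fish for pet.
By clue 2, the poppy grower is in house 4.
House 1 pet: only snake fits.
That leaves orchid as the flower for house 2.
So: house 1 = Japanese/snake/rose, house 2 = Swede/parrot/orchid, house 3 = Italian/fish/dahlia, house 4 = Dane/hamster/poppy, house 5 = Spaniard/lizard/peony.

3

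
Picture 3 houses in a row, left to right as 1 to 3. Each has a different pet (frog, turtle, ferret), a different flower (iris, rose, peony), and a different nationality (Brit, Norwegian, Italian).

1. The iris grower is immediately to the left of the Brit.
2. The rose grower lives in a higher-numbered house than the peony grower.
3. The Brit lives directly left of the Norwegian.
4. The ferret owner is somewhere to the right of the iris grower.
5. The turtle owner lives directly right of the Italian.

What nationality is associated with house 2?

Brit

The Brit is in house 2 (clue 3).
Clue 3: the Norwegian is in house 3.
So house 1 gets frog for pet.
House 3 flower: only rose fits.
The only nationality still possible for house 1 is Italian.
Clue 1: the iris grower is in house 1.
By clue 5, the turtle owner is in house 2.
House 3's pet must be ferret (nothing else left).
House 2's flower must be peony (nothing else left).
So: house 1 = frog/iris/Italian, house 2 = turtle/peony/Brit, house 3 = ferret/rose/Norwegian.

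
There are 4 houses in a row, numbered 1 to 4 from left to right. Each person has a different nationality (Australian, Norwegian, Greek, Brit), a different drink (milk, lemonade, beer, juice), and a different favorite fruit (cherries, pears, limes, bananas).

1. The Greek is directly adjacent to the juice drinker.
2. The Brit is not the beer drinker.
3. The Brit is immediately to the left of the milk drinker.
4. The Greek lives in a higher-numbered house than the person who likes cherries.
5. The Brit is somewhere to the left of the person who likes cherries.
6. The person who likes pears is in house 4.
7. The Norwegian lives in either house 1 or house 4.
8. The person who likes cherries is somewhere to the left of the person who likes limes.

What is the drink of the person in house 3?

beer

Clue 6 places the person who likes pears in house 4.
That leaves bananas as the favorite fruit for house 1.
House 2 favorite fruit: only cherries fits.
House 3's favorite fruit must be limes (nothing else left).
Clue 5 places the Brit in house 1.
House 2's nationality must be Australian (nothing else left).
House 3's nationality must be Greek (nothing else left).
That leaves Norwegian as the nationality for house 4.
Clue 3 places the milk drinker in house 2.
House 1 drink: only lemonade fits.
House 3 drink: only beer fits.
The only drink still possible for house 4 is juice.
So: house 1 = Brit/lemonade/bananas, house 2 = Australian/milk/cherries, house 3 = Greek/beer/limes, house 4 = Norwegian/juice/pears.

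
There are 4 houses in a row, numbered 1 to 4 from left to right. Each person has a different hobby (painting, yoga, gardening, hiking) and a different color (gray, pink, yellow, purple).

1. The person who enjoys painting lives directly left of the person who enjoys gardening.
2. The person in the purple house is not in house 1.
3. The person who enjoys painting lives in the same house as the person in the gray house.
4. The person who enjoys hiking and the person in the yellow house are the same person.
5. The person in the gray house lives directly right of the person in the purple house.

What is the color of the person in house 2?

purple

Clue 5 places the person in the gray house in house 3.
From clue 5, the person in the purple house must be in house 2.
Clue 3 places the person who enjoys painting in house 3.
Clue 1 places the person who enjoys gardening in house 4.
The only hobby still possible for house 1 is hiking.
So house 2 gets yoga for hobby.
By clue 4, the person in the yellow house is in house 1.
House 4 color: only pink fits.
So: house 1 = hiking/yellow, house 2 = yoga/purple, house 3 = painting/gray, house 4 = gardening/pink.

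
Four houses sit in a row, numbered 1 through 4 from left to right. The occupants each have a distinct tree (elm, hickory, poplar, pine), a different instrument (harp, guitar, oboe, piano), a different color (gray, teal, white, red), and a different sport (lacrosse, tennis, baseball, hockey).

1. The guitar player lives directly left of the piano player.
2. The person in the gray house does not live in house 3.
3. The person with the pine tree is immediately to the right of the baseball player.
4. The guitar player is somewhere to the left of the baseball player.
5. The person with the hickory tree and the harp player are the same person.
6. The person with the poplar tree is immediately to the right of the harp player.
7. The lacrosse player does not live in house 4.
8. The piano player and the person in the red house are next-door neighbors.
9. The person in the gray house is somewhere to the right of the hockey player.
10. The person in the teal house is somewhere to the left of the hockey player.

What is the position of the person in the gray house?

4

That leaves tennis as the sport for house 4.
By clue 9, the person in the gray house is in house 4.
That leaves oboe as the instrument for house 4.
That leaves lacrosse as the sport for house 1.
The person with the pine tree is narrowed to house 3 or 4; consider each.
Placing it in house 3 leads to a contradiction, so it's in house 4.
From clue 3, the baseball player must be in house 3.
So house 2 gets hockey for sport.
Clue 10: the person in the teal house is in house 1.
House 3's instrument must be piano (nothing else left).
By clue 1, the guitar player is in house 2.
From clue 8, the person in the red house must be in house 2.
The only instrument still possible for house 1 is harp.
House 3's color must be white (nothing else left).
From clue 5, the person with the hickory tree must be in house 1.
Clue 6: the person with the poplar tree is in house 2.
House 3 tree: only elm fits.
So: house 1 = hickory/harp/teal/lacrosse, house 2 = poplar/guitar/red/hockey, house 3 = elm/piano/white/baseball, house 4 = pine/oboe/gray/tennis.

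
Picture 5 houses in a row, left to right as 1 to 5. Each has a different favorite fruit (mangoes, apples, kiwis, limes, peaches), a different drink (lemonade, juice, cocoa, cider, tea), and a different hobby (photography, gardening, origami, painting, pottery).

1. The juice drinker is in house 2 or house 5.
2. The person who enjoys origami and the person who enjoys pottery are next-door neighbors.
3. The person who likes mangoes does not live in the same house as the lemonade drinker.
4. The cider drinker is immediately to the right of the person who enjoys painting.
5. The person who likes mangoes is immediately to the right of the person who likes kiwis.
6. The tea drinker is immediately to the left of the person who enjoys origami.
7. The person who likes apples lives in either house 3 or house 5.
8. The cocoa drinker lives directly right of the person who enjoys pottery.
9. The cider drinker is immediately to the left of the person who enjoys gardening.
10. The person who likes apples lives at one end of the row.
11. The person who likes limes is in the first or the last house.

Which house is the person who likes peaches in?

By clue 10, the person who likes apples is in house 5.
That leaves limes as the favorite fruit for house 1.
The person who likes kiwis is narrowed to house 2 or 3; consider each.
Placing it in house 2 leads to a contradiction, so it's in house 3.
Clue 5 places the person who likes mangoes in house 4.
That leaves peaches as the favorite fruit for house 2.
The juice drinker is narrowed to house 2 or 5; consider each.
Placing it in house 2 leads to a contradiction, so it's in house 5.
The cider drinker is narrowed to house 2 or 3 or 4; consider each.
Placing it in house 2 and house 3 leads to a contradiction, so it's in house 4.
The person who enjoys painting is in house 3 (clue 4).
Clue 9 places the person who enjoys gardening in house 5.
From clue 2, the person who enjoys origami must be in house 2.
From clue 2, the person who enjoys pottery must be in house 1.
The tea drinker is in house 1 (clue 6).
Clue 8 places the cocoa drinker in house 2.
House 3's drink must be lemonade (nothing else left).
House 4's hobby must be photography (nothing else left).
So: house 1 = limes/tea/pottery, house 2 = peaches/cocoa/origami, house 3 = kiwis/lemonade/painting, house 4 = mangoes/cider/photography, house 5 = apples/juice/gardening.

2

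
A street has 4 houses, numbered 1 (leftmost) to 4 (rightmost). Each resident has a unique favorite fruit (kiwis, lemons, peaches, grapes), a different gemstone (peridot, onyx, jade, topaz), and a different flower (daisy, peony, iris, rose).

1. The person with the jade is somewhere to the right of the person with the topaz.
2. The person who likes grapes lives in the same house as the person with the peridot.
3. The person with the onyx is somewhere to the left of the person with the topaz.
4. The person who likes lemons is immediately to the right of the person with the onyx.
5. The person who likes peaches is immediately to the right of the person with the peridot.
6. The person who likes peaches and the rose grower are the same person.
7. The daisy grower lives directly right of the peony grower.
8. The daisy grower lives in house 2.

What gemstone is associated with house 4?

jade

From clue 8, the daisy grower must be in house 2.
House 4's gemstone must be jade (nothing else left).
Clue 7: the peony grower is in house 1.
That leaves onyx as the gemstone for house 1.
By clue 4, the person who likes lemons is in house 2.
So house 1 gets kiwis for favorite fruit.
That leaves grapes as the favorite fruit for house 3.
So house 4 gets peaches for favorite fruit.
From clue 2, the person with the peridot must be in house 3.
The rose grower is in house 4 (clue 6).
That leaves topaz as the gemstone for house 2.
That leaves iris as the flower for house 3.
So: house 1 = kiwis/onyx/peony, house 2 = lemons/topaz/daisy, house 3 = grapes/peridot/iris, house 4 = peaches/jade/rose.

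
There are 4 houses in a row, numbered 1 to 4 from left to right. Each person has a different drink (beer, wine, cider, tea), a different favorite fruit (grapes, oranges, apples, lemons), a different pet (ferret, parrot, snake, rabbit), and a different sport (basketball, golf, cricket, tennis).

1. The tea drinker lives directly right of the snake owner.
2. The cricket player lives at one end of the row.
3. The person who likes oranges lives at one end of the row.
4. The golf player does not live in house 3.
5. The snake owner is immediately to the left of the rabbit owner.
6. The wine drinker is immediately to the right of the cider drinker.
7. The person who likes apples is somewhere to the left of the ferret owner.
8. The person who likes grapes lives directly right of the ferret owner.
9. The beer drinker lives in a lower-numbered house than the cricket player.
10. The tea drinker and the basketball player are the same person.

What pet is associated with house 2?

rabbit

Clue 9 places the cricket player in house 4.
That leaves wine as the drink for house 4.
Clue 6: the cider drinker is in house 3.
House 1's drink must be beer (nothing else left).
So house 2 gets tea for drink.
That leaves parrot as the pet for house 4.
By clue 1, the snake owner is in house 1.
Clue 5: the rabbit owner is in house 2.
From clue 10, the basketball player must be in house 2.
House 3's pet must be ferret (nothing else left).
House 1's sport must be golf (nothing else left).
House 3's sport must be tennis (nothing else left).
Clue 8 places the person who likes grapes in house 4.
So house 1 gets oranges for favorite fruit.
House 2's favorite fruit must be apples (nothing else left).
The only favorite fruit still possible for house 3 is lemons.
So: house 1 = beer/oranges/snake/golf, house 2 = tea/apples/rabbit/basketball, house 3 = cider/lemons/ferret/tennis, house 4 = wine/grapes/parrot/cricket.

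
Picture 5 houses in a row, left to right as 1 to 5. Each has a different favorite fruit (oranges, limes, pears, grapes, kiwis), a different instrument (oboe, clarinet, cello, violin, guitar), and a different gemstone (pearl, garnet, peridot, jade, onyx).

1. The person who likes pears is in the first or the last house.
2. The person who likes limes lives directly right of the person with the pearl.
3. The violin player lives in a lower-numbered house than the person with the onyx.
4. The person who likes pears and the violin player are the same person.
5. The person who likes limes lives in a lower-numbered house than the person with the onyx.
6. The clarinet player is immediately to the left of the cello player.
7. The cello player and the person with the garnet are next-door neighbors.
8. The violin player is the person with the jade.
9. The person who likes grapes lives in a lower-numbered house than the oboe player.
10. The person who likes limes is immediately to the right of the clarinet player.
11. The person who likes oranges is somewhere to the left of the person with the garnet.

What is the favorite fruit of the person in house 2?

The person who likes pears is in house 1 (clue 4).
The violin player is in house 1 (clue 4).
Clue 8: the person with the jade is in house 1.
House 5's favorite fruit must be kiwis (nothing else left).
The person who likes limes is narrowed to house 3 or 4; consider each.
Placing it in house 4 leads to a contradiction, so it's in house 3.
From clue 2, the person with the pearl must be in house 2.
From clue 10, the clarinet player must be in house 2.
The cello player is in house 3 (clue 6).
Clue 7: the person with the garnet is in house 4.
By clue 11, the person who likes oranges is in house 2.
The only favorite fruit still possible for house 4 is grapes.
That leaves peridot as the gemstone for house 3.
The only gemstone still possible for house 5 is onyx.
The oboe player is in house 5 (clue 9).
So house 4 gets guitar for instrument.
So: house 1 = pears/violin/jade, house 2 = oranges/clarinet/pearl, house 3 = limes/cello/peridot, house 4 = grapes/guitar/garnet, house 5 = kiwis/oboe/onyx.

oranges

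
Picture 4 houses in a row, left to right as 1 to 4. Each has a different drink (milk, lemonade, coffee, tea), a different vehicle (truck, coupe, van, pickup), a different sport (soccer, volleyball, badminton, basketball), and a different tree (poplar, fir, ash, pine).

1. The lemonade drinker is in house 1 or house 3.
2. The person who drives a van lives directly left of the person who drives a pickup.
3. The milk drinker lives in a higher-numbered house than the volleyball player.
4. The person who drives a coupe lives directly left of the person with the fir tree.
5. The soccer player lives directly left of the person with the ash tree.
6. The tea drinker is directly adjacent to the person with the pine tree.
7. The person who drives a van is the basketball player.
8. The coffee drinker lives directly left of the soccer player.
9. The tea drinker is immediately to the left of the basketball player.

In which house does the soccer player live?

House 4's drink must be milk (nothing else left).
House 4's sport must be badminton (nothing else left).
That leaves lemonade as the drink for house 3.
That leaves volleyball as the sport for house 1.
The coffee drinker is narrowed to house 1 or 2; consider each.
Placing it in house 2 leads to a contradiction, so it's in house 1.
The soccer player is in house 2 (clue 8).
So house 2 gets tea for drink.
The only sport still possible for house 3 is basketball.
Clue 5: the person with the ash tree is in house 3.
The person who drives a van is in house 3 (clue 7).
So house 4 gets pickup for vehicle.
House 1 tree: only pine fits.
By clue 4, the person who drives a coupe is in house 1.
Clue 4: the person with the fir tree is in house 2.
That leaves truck as the vehicle for house 2.
The only tree still possible for house 4 is poplar.
So: house 1 = coffee/coupe/volleyball/pine, house 2 = tea/truck/soccer/fir, house 3 = lemonade/van/basketball/ash, house 4 = milk/pickup/badminton/poplar.

2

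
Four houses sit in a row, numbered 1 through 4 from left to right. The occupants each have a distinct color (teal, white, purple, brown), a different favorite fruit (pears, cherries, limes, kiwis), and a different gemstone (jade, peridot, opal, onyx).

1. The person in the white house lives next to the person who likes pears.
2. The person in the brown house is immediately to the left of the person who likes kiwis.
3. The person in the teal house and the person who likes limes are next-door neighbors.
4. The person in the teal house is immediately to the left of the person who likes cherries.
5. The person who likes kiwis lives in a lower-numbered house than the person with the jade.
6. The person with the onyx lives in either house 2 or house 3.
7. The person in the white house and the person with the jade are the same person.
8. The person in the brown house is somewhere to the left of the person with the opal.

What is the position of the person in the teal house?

2

That leaves peridot as the gemstone for house 1.
House 1's favorite fruit must be limes (nothing else left).
From clue 3, the person in the teal house must be in house 2.
The person who likes cherries is in house 3 (clue 4).
That leaves brown as the color for house 1.
House 2 favorite fruit: only kiwis fits.
That leaves pears as the favorite fruit for house 4.
Clue 1: the person in the white house is in house 3.
Clue 7: the person with the jade is in house 3.
House 4's color must be purple (nothing else left).
So house 2 gets onyx for gemstone.
House 4's gemstone must be opal (nothing else left).
So: house 1 = brown/limes/peridot, house 2 = teal/kiwis/onyx, house 3 = white/cherries/jade, house 4 = purple/pears/opal.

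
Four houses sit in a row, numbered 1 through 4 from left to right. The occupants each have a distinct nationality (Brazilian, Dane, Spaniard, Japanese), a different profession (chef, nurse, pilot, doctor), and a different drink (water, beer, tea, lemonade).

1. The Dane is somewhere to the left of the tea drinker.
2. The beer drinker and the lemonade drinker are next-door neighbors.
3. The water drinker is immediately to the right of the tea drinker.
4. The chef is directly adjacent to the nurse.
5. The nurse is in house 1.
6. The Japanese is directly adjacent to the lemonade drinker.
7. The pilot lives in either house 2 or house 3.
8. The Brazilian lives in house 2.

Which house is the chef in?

From clue 5, the nurse must be in house 1.
By clue 8, the Brazilian is in house 2.
Clue 1: the Dane is in house 1.
Clue 4: the chef is in house 2.
So house 3 gets pilot for profession.
House 4 profession: only doctor fits.
So house 1 gets beer for drink.
The lemonade drinker is in house 2 (clue 2).
By clue 6, the Japanese is in house 3.
House 4 nationality: only Spaniard fits.
House 4's drink must be water (nothing else left).
House 3's drink must be tea (nothing else left).
So: house 1 = Dane/nurse/beer, house 2 = Brazilian/chef/lemonade, house 3 = Japanese/pilot/tea, house 4 = Spaniard/doctor/water.

2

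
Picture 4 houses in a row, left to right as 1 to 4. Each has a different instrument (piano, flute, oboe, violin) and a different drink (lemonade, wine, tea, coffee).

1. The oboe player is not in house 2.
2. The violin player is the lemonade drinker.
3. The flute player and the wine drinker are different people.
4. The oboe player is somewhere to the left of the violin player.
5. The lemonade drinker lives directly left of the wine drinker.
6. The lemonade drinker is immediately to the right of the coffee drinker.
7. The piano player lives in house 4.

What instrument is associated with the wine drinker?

From clue 7, the piano player must be in house 4.
The oboe player is in house 1 (clue 4).
The flute player is narrowed to house 2 or 3; consider each.
Placing it in house 3 leads to a contradiction, so it's in house 2.
So house 3 gets violin for instrument.
Clue 2 places the lemonade drinker in house 3.
From clue 5, the wine drinker must be in house 4.
Clue 6 places the coffee drinker in house 2.
House 1's drink must be tea (nothing else left).
So: house 1 = oboe/tea, house 2 = flute/coffee, house 3 = violin/lemonade, house 4 = piano/wine.

piano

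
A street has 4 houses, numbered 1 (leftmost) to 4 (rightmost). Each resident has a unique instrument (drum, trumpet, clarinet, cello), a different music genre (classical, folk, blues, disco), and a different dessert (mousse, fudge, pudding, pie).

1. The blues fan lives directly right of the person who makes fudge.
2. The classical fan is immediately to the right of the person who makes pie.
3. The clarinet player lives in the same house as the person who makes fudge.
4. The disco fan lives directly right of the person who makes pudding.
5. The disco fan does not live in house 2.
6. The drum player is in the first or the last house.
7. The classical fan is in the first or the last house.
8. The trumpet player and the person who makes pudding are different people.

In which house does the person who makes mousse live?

4

The classical fan is in house 4 (clue 7).
So house 1 gets folk for music genre.
House 2 music genre: only blues fits.
House 3's music genre must be disco (nothing else left).
That leaves mousse as the dessert for house 4.
By clue 1, the person who makes fudge is in house 1.
By clue 2, the person who makes pie is in house 3.
From clue 3, the clarinet player must be in house 1.
The person who makes pudding is in house 2 (clue 4).
The only instrument still possible for house 2 is cello.
House 3's instrument must be trumpet (nothing else left).
That leaves drum as the instrument for house 4.
So: house 1 = clarinet/folk/fudge, house 2 = cello/blues/pudding, house 3 = trumpet/disco/pie, house 4 = drum/classical/mousse.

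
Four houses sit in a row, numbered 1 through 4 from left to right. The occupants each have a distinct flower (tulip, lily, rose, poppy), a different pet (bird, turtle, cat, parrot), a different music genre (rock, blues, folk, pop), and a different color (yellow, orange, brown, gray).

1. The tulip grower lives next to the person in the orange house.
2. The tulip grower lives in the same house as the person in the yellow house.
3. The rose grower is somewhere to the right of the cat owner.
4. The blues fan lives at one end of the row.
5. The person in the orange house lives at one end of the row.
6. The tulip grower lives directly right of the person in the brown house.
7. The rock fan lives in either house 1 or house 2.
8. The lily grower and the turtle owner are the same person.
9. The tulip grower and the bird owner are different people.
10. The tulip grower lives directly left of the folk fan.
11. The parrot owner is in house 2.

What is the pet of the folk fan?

Clue 11: the parrot owner is in house 2.
The tulip grower is narrowed to house 2 or 3; consider each.
Placing it in house 2 leads to a contradiction, so it's in house 3.
From clue 1, the person in the orange house must be in house 4.
Clue 2 places the person in the yellow house in house 3.
From clue 6, the person in the brown house must be in house 2.
Clue 10 places the folk fan in house 4.
House 3 music genre: only pop fits.
So house 1 gets gray for color.
That leaves cat as the pet for house 3.
House 1 music genre: only blues fits.
That leaves rock as the music genre for house 2.
Clue 3: the rose grower is in house 4.
The only flower still possible for house 2 is poppy.
The turtle owner is in house 1 (clue 8).
That leaves lily as the flower for house 1.
So house 4 gets bird for pet.
So: house 1 = lily/turtle/blues/gray, house 2 = poppy/parrot/rock/brown, house 3 = tulip/cat/pop/yellow, house 4 = rose/bird/folk/orange.

bird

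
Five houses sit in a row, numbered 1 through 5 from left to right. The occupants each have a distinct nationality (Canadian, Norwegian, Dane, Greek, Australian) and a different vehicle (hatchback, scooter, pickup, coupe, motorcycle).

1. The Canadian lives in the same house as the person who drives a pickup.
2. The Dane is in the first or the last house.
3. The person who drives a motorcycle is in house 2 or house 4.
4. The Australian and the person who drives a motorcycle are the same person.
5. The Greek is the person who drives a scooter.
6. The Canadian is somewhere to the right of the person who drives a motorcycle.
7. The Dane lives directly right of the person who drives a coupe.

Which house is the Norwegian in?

4

The Dane is in house 5 (clue 7).
By clue 7, the person who drives a coupe is in house 4.
The only vehicle still possible for house 2 is motorcycle.
From clue 1, the Canadian must be in house 3.
Clue 1: the person who drives a pickup is in house 3.
Clue 4 places the Australian in house 2.
So house 1 gets Greek for nationality.
House 4's nationality must be Norwegian (nothing else left).
The only vehicle still possible for house 5 is hatchback.
That leaves scooter as the vehicle for house 1.
So: house 1 = Greek/scooter, house 2 = Australian/motorcycle, house 3 = Canadian/pickup, house 4 = Norwegian/coupe, house 5 = Dane/hatchback.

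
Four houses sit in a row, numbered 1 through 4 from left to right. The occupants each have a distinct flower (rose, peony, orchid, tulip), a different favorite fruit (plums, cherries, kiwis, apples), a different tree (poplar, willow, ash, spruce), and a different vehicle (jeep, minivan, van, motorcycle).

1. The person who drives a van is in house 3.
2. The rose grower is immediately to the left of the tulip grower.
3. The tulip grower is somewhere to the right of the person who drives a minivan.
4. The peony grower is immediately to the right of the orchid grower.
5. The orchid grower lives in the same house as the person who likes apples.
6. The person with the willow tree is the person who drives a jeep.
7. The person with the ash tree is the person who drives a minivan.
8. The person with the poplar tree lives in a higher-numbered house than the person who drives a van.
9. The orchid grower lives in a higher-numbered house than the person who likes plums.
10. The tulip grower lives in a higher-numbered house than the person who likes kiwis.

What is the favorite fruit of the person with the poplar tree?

cherries

Clue 1 places the person who drives a van in house 3.
The person with the poplar tree is in house 4 (clue 8).
House 1's flower must be rose (nothing else left).
House 4 favorite fruit: only cherries fits.
By clue 2, the tulip grower is in house 2.
Clue 3 places the person who drives a minivan in house 1.
From clue 7, the person with the ash tree must be in house 1.
From clue 10, the person who likes kiwis must be in house 1.
House 4 flower: only peony fits.
That leaves apples as the favorite fruit for house 3.
House 3's tree must be spruce (nothing else left).
House 4's vehicle must be motorcycle (nothing else left).
House 3's flower must be orchid (nothing else left).
The only favorite fruit still possible for house 2 is plums.
The only tree still possible for house 2 is willow.
The only vehicle still possible for house 2 is jeep.
So: house 1 = rose/kiwis/ash/minivan, house 2 = tulip/plums/willow/jeep, house 3 = orchid/apples/spruce/van, house 4 = peony/cherries/poplar/motorcycle.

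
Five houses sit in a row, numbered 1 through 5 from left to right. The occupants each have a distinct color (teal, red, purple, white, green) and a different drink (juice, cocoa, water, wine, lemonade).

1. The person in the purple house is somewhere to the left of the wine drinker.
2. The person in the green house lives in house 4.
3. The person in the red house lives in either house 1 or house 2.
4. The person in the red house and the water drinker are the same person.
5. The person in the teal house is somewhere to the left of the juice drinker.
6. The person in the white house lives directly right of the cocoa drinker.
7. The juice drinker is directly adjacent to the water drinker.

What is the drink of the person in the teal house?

From clue 2, the person in the green house must be in house 4.
That leaves white as the color for house 5.
Clue 6 places the cocoa drinker in house 4.
That leaves purple as the color for house 3.
The wine drinker is in house 5 (clue 1).
The person in the red house is narrowed to house 1 or 2; consider each.
Placing it in house 1 leads to a contradiction, so it's in house 2.
By clue 4, the water drinker is in house 2.
Clue 7: the juice drinker is in house 3.
The only color still possible for house 1 is teal.
The only drink still possible for house 1 is lemonade.
So: house 1 = teal/lemonade, house 2 = red/water, house 3 = purple/juice, house 4 = green/cocoa, house 5 = white/wine.

lemonade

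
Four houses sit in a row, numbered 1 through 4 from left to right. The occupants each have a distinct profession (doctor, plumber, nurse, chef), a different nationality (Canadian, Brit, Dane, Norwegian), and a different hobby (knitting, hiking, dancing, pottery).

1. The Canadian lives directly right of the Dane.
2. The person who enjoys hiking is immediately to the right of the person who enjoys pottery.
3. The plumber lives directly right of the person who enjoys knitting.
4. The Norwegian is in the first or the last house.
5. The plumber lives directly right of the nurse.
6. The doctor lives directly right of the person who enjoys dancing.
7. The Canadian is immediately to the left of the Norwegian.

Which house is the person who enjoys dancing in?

2

By clue 7, the Canadian is in house 3.
The Norwegian is in house 4 (clue 7).
House 4's hobby must be hiking (nothing else left).
Clue 1: the Dane is in house 2.
By clue 2, the person who enjoys pottery is in house 3.
House 1 nationality: only Brit fits.
House 4 profession: only chef fits.
So house 1 gets nurse for profession.
From clue 5, the plumber must be in house 2.
So house 3 gets doctor for profession.
The person who enjoys knitting is in house 1 (clue 3).
By clue 6, the person who enjoys dancing is in house 2.
So: house 1 = nurse/Brit/knitting, house 2 = plumber/Dane/dancing, house 3 = doctor/Canadian/pottery, house 4 = chef/Norwegian/hiking.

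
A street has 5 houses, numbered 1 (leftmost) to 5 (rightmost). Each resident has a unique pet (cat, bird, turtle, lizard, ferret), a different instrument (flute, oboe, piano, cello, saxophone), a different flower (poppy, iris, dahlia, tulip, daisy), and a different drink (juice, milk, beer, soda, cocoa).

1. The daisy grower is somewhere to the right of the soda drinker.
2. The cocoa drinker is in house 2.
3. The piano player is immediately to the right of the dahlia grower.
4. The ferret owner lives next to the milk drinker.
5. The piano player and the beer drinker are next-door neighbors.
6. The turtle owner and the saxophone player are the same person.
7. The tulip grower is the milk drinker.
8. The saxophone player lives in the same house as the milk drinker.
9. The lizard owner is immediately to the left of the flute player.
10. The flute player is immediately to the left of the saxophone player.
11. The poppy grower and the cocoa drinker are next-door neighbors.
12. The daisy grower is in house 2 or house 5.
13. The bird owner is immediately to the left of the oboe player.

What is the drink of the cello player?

By clue 2, the cocoa drinker is in house 2.
That leaves cello as the instrument for house 1.
The daisy grower is narrowed to house 2 or 5; consider each.
Placing it in house 5 leads to a contradiction, so it's in house 2.
From clue 1, the soda drinker must be in house 1.
The poppy grower is narrowed to house 1 or 3; consider each.
Placing it in house 1 leads to a contradiction, so it's in house 3.
The lizard owner is narrowed to house 2 or 3; consider each.
Placing it in house 2 leads to a contradiction, so it's in house 3.
The flute player is in house 4 (clue 9).
By clue 10, the saxophone player is in house 5.
House 3's instrument must be oboe (nothing else left).
Clue 3 places the dahlia grower in house 1.
Clue 5 places the beer drinker in house 3.
Clue 6 places the turtle owner in house 5.
By clue 8, the milk drinker is in house 5.
Clue 13: the bird owner is in house 2.
House 1's pet must be cat (nothing else left).
So house 4 gets ferret for pet.
That leaves piano as the instrument for house 2.
So house 4 gets juice for drink.
The tulip grower is in house 5 (clue 7).
The only flower still possible for house 4 is iris.
So: house 1 = cat/cello/dahlia/soda, house 2 = bird/piano/daisy/cocoa, house 3 = lizard/oboe/poppy/beer, house 4 = ferret/flute/iris/juice, house 5 = turtle/saxophone/tulip/milk.

soda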